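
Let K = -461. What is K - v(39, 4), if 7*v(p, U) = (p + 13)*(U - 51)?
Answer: -783/7 ≈ -111.86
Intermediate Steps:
v(p, U) = (-51 + U)*(13 + p)/7 (v(p, U) = ((p + 13)*(U - 51))/7 = ((13 + p)*(-51 + U))/7 = ((-51 + U)*(13 + p))/7 = (-51 + U)*(13 + p)/7)
K - v(39, 4) = -461 - (-663/7 - 51/7*39 + (13/7)*4 + (1/7)*4*39) = -461 - (-663/7 - 1989/7 + 52/7 + 156/7) = -461 - 1*(-2444/7) = -461 + 2444/7 = -783/7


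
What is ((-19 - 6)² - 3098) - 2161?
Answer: -4634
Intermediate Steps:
((-19 - 6)² - 3098) - 2161 = ((-25)² - 3098) - 2161 = (625 - 3098) - 2161 = -2473 - 2161 = -4634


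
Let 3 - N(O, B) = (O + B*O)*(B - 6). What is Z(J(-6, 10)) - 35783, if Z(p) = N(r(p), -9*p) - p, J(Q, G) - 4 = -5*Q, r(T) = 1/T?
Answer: -656418/17 ≈ -38613.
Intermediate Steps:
r(T) = 1/T
J(Q, G) = 4 - 5*Q
N(O, B) = 3 - (-6 + B)*(O + B*O) (N(O, B) = 3 - (O + B*O)*(B - 6) = 3 - (O + B*O)*(-6 + B) = 3 - (-6 + B)*(O + B*O))
Z(p) = -42 - 82*p + 6/p (Z(p) = (3 + 6/p - (-9*p)²/p + 5*(-9*p)/p) - p = (3 + 6/p - 81*p²/p - 45) - p = (3 + 6/p - 81*p - 45) - p = (-42 - 81*p + 6/p) - p = -42 - 82*p + 6/p)
Z(J(-6, 10)) - 35783 = (-42 - 82*(4 - 5*(-6)) + 6/(4 - 5*(-6))) - 35783 = (-42 - 82*(4 + 30) + 6/(4 + 30)) - 35783 = (-42 - 82*34 + 6/34) - 35783 = (-42 - 2788 + 6*(1/34)) - 35783 = (-42 - 2788 + 3/17) - 35783 = -48107/17 - 35783 = -656418/17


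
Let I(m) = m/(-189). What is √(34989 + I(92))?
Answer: √138869409/63 ≈ 187.05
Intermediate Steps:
I(m) = -m/189 (I(m) = m*(-1/189) = -m/189)
√(34989 + I(92)) = √(34989 - 1/189*92) = √(34989 - 92/189) = √(6612829/189) = √138869409/63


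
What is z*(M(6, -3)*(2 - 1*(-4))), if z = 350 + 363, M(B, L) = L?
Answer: -12834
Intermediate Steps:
z = 713
z*(M(6, -3)*(2 - 1*(-4))) = 713*(-3*(2 - 1*(-4))) = 713*(-3*(2 + 4)) = 713*(-3*6) = 713*(-18) = -12834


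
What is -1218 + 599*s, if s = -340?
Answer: -204878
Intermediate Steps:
-1218 + 599*s = -1218 + 599*(-340) = -1218 - 203660 = -204878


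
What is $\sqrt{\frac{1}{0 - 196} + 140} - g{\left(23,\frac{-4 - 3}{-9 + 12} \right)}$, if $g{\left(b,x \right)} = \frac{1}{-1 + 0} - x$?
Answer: $- \frac{4}{3} + \frac{\sqrt{27439}}{14} \approx 10.499$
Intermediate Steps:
$g{\left(b,x \right)} = -1 - x$ ($g{\left(b,x \right)} = \frac{1}{-1} - x = -1 - x$)
$\sqrt{\frac{1}{0 - 196} + 140} - g{\left(23,\frac{-4 - 3}{-9 + 12} \right)} = \sqrt{\frac{1}{0 - 196} + 140} - \left(-1 - \frac{-4 - 3}{-9 + 12}\right) = \sqrt{\frac{1}{-196} + 140} - \left(-1 - - \frac{7}{3}\right) = \sqrt{- \frac{1}{196} + 140} - \left(-1 - \left(-7\right) \frac{1}{3}\right) = \sqrt{\frac{27439}{196}} - \left(-1 - - \frac{7}{3}\right) = \frac{\sqrt{27439}}{14} - \left(-1 + \frac{7}{3}\right) = \frac{\sqrt{27439}}{14} - \frac{4}{3} = - \frac{4}{3} + \frac{\sqrt{27439}}{14}$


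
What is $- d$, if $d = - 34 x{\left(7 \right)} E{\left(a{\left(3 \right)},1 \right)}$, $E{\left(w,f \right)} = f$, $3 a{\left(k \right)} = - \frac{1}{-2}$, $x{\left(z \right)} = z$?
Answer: $238$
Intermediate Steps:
$a{\left(k \right)} = \frac{1}{6}$ ($a{\left(k \right)} = \frac{\left(-1\right) \frac{1}{-2}}{3} = \frac{\left(-1\right) \left(- \frac{1}{2}\right)}{3} = \frac{1}{3} \cdot \frac{1}{2} = \frac{1}{6}$)
$d = -238$ ($d = \left(-34\right) 7 \cdot 1 = \left(-238\right) 1 = -238$)
$- d = \left(-1\right) \left(-238\right) = 238$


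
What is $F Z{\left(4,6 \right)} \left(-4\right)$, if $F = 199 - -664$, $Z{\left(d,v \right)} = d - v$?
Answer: $6904$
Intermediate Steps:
$F = 863$ ($F = 199 + 664 = 863$)
$F Z{\left(4,6 \right)} \left(-4\right) = 863 \left(4 - 6\right) \left(-4\right) = 863 \left(\left(-2\right) \left(-4\right)\right) = 863 \cdot 8 = 6904$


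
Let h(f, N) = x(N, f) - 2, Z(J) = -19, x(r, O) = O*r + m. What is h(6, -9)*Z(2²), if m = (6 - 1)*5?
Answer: 589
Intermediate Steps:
m = 25 (m = 5*5 = 25)
x(r, O) = 25 + O*r (x(r, O) = O*r + 25 = 25 + O*r)
h(f, N) = 23 + N*f (h(f, N) = (25 + f*N) - 2 = (25 + N*f) - 2 = 23 + N*f)
h(6, -9)*Z(2²) = (23 - 9*6)*(-19) = (23 - 54)*(-19) = -31*(-19) = 589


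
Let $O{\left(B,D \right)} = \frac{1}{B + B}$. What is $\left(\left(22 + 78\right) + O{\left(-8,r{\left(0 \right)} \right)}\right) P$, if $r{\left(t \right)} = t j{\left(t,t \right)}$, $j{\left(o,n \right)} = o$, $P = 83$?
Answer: $\frac{132717}{16} \approx 8294.8$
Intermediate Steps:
$r{\left(t \right)} = t^{2}$ ($r{\left(t \right)} = t t = t^{2}$)
$O{\left(B,D \right)} = \frac{1}{2 B}$
$\left(\left(22 + 78\right) + O{\left(-8,r{\left(0 \right)} \right)}\right) P = \left(\left(22 + 78\right) + \frac{1}{2 \left(-8\right)}\right) 83 = \left(100 + \frac{1}{2} \left(- \frac{1}{8}\right)\right) 83 = \left(100 - \frac{1}{16}\right) 83 = \frac{1599}{16} \cdot 83 = \frac{132717}{16}$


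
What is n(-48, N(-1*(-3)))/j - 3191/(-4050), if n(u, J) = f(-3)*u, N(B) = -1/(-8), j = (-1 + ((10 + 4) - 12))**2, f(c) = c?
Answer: 586391/4050 ≈ 144.79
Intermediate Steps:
j = 1 (j = (-1 + (14 - 12))**2 = (-1 + 2)**2 = 1**2 = 1)
N(B) = 1/8 (N(B) = -1*(-1/8) = 1/8)
n(u, J) = -3*u
n(-48, N(-1*(-3)))/j - 3191/(-4050) = -3*(-48)/1 - 3191/(-4050) = 144*1 - 3191*(-1/4050) = 144 + 3191/4050 = 586391/4050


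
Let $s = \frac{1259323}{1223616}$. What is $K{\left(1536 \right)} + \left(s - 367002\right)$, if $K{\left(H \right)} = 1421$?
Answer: $- \frac{447329501573}{1223616} \approx -3.6558 \cdot 10^{5}$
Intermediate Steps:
$s = \frac{1259323}{1223616}$ ($s = 1259323 \cdot \frac{1}{1223616} = \frac{1259323}{1223616} \approx 1.0292$)
$K{\left(1536 \right)} + \left(s - 367002\right) = 1421 + \left(\frac{1259323}{1223616} - 367002\right) = 1421 - \frac{449068259909}{1223616} = - \frac{447329501573}{1223616}$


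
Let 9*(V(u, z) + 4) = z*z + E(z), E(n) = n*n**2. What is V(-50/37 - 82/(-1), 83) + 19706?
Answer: 251998/3 ≈ 83999.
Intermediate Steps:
E(n) = n**3
V(u, z) = -4 + z**2/9 + z**3/9 (V(u, z) = -4 + (z*z + z**3)/9 = -4 + (z**2 + z**3)/9 = -4 + (z**2/9 + z**3/9) = -4 + z**2/9 + z**3/9)
V(-50/37 - 82/(-1), 83) + 19706 = (-4 + (1/9)*83**2 + (1/9)*83**3) + 19706 = (-4 + (1/9)*6889 + (1/9)*571787) + 19706 = (-4 + 6889/9 + 571787/9) + 19706 = 192880/3 + 19706 = 251998/3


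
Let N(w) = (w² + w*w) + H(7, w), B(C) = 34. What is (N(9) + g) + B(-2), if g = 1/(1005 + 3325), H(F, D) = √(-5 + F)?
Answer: 848681/4330 + √2 ≈ 197.41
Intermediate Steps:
g = 1/4330 ≈ 0.00023095
N(w) = √2 + 2*w² (N(w) = (w² + w*w) + √(-5 + 7) = (w² + w²) + √2 = 2*w² + √2 = √2 + 2*w²)
(N(9) + g) + B(-2) = ((√2 + 2*9²) + 1/4330) + 34 = ((√2 + 2*81) + 1/4330) + 34 = ((√2 + 162) + 1/4330) + 34 = ((162 + √2) + 1/4330) + 34 = (701461/4330 + √2) + 34 = 848681/4330 + √2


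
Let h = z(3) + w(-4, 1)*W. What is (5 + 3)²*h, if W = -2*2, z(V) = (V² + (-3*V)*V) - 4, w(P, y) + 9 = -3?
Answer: 1664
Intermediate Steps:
w(P, y) = -12 (w(P, y) = -9 - 3 = -12)
z(V) = -4 - 2*V² (z(V) = (V² - 3*V²) - 4 = -2*V² - 4 = -4 - 2*V²)
W = -4
h = 26 (h = (-4 - 2*3²) - 12*(-4) = (-4 - 2*9) + 48 = (-4 - 18) + 48 = -22 + 48 = 26)
(5 + 3)²*h = (5 + 3)²*26 = 8²*26 = 64*26 = 1664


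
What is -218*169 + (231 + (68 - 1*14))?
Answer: -36557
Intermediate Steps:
-218*169 + (231 + (68 - 1*14)) = -36842 + (231 + (68 - 14)) = -36842 + (231 + 54) = -36842 + 285 = -36557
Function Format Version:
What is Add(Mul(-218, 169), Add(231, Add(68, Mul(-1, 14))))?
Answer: -36557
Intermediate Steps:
Add(Mul(-218, 169), Add(231, Add(68, Mul(-1, 14)))) = Add(-36842, Add(231, Add(68, -14))) = Add(-36842, Add(231, 54)) = Add(-36842, 285) = -36557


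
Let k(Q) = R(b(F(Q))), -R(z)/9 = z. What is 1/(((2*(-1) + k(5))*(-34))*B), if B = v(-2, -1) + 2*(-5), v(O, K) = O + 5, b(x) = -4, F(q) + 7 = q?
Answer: 1/8092 ≈ 0.00012358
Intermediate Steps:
F(q) = -7 + q
v(O, K) = 5 + O
R(z) = -9*z
k(Q) = 36 (k(Q) = -9*(-4) = 36)
B = -7 (B = (5 - 2) + 2*(-5) = 3 - 10 = -7)
1/(((2*(-1) + k(5))*(-34))*B) = 1/(((2*(-1) + 36)*(-34))*(-7)) = 1/(((-2 + 36)*(-34))*(-7)) = 1/((34*(-34))*(-7)) = 1/(-1156*(-7)) = 1/8092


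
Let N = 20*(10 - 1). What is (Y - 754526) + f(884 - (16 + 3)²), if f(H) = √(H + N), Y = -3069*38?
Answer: -871148 + √703 ≈ -8.7112e+5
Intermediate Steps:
N = 180 (N = 20*9 = 180)
Y = -116622
f(H) = √(180 + H) (f(H) = √(H + 180) = √(180 + H))
(Y - 754526) + f(884 - (16 + 3)²) = (-116622 - 754526) + √(180 + (884 - (16 + 3)²)) = -871148 + √(180 + (884 - 1*19²)) = -871148 + √(180 + (884 - 1*361)) = -871148 + √(180 + (884 - 361)) = -871148 + √(180 + 523) = -871148 + √703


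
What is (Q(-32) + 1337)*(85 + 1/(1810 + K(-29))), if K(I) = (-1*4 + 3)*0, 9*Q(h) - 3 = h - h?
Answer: 308625106/2715 ≈ 1.1367e+5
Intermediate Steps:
Q(h) = 1/3 (Q(h) = 1/3 + (h - h)/9 = 1/3 + (1/9)*0 = 1/3 + 0 = 1/3)
K(I) = 0 (K(I) = (-4 + 3)*0 = -1*0 = 0)
(Q(-32) + 1337)*(85 + 1/(1810 + K(-29))) = (1/3 + 1337)*(85 + 1/(1810 + 0)) = 4012*(85 + 1/1810)/3 = (4012/3)*(153851/1810) = 308625106/2715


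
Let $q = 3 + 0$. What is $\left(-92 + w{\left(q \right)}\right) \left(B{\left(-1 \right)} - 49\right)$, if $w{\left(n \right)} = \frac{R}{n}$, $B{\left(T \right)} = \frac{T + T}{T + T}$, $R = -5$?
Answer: $4496$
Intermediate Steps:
$B{\left(T \right)} = 1$ ($B{\left(T \right)} = \frac{2 T}{2 T} = 2 T \frac{1}{2 T} = 1$)
$q = 3$
$w{\left(n \right)} = - \frac{5}{n}$
$\left(-92 + w{\left(q \right)}\right) \left(B{\left(-1 \right)} - 49\right) = \left(-92 - \frac{5}{3}\right) \left(1 - 49\right) = \left(-92 - \frac{5}{3}\right) \left(-48\right) = \left(- \frac{281}{3}\right) \left(-48\right) = 4496$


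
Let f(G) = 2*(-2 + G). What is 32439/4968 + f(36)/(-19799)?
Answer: 213973979/32787144 ≈ 6.5262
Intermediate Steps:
f(G) = -4 + 2*G
32439/4968 + f(36)/(-19799) = 32439/4968 + (-4 + 2*36)/(-19799) = 32439*(1/4968) + (-4 + 72)*(-1/19799) = 10813/1656 + 68*(-1/19799) = 10813/1656 - 68/19799 = 213973979/32787144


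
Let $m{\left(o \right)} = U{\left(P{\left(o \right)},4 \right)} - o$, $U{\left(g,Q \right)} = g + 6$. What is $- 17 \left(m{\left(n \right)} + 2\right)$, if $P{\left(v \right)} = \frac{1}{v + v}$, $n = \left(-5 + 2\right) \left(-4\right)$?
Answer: $\frac{1615}{24} \approx 67.292$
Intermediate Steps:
$n = 12$ ($n = \left(-3\right) \left(-4\right) = 12$)
$P{\left(v \right)} = \frac{1}{2 v}$
$U{\left(g,Q \right)} = 6 + g$
$m{\left(o \right)} = 6 + \frac{1}{2 o} - o$ ($m{\left(o \right)} = \left(6 + \frac{1}{2 o}\right) - o = 6 + \frac{1}{2 o} - o$)
$- 17 \left(m{\left(n \right)} + 2\right) = - 17 \left(\left(6 + \frac{1}{2 \cdot 12} - 12\right) + 2\right) = - 17 \left(\left(6 + \frac{1}{2} \cdot \frac{1}{12} - 12\right) + 2\right) = - 17 \left(\left(6 + \frac{1}{24} - 12\right) + 2\right) = - 17 \left(- \frac{143}{24} + 2\right) = \left(-17\right) \left(- \frac{95}{24}\right) = \frac{1615}{24}$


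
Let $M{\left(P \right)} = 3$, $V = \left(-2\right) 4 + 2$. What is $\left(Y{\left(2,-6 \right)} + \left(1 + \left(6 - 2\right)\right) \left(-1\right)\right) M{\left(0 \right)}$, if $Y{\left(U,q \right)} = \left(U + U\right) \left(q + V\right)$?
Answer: $-159$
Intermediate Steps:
$V = -6$ ($V = -8 + 2 = -6$)
$Y{\left(U,q \right)} = 2 U \left(-6 + q\right)$ ($Y{\left(U,q \right)} = \left(U + U\right) \left(q - 6\right) = 2 U \left(-6 + q\right)$)
$\left(Y{\left(2,-6 \right)} + \left(1 + \left(6 - 2\right)\right) \left(-1\right)\right) M{\left(0 \right)} = \left(2 \cdot 2 \left(-6 - 6\right) + \left(1 + \left(6 - 2\right)\right) \left(-1\right)\right) 3 = \left(2 \cdot 2 \left(-12\right) + \left(1 + \left(6 - 2\right)\right) \left(-1\right)\right) 3 = \left(-48 + \left(1 + 4\right) \left(-1\right)\right) 3 = \left(-48 + 5 \left(-1\right)\right) 3 = \left(-48 - 5\right) 3 = \left(-53\right) 3 = -159$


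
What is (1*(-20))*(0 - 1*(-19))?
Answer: -380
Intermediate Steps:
(1*(-20))*(0 - 1*(-19)) = -20*(0 + 19) = -20*19 = -380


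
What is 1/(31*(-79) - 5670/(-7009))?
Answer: -7009/17159371 ≈ -0.00040847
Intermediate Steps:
1/(31*(-79) - 5670/(-7009)) = 1/(-2449 - 5670*(-1/7009)) = 1/(-2449 + 5670/7009) = 1/(-17159371/7009) = -7009/17159371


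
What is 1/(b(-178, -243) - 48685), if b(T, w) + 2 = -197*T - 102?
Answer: -1/13723 ≈ -7.2870e-5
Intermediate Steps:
b(T, w) = -104 - 197*T (b(T, w) = -2 + (-197*T - 102) = -2 + (-102 - 197*T) = -104 - 197*T)
1/(b(-178, -243) - 48685) = 1/((-104 - 197*(-178)) - 48685) = 1/((-104 + 35066) - 48685) = 1/(34962 - 48685) = 1/(-13723) = -1/13723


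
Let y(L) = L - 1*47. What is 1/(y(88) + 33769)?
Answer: 1/33810 ≈ 2.9577e-5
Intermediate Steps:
y(L) = -47 + L (y(L) = L - 47 = -47 + L)
1/(y(88) + 33769) = 1/((-47 + 88) + 33769) = 1/(41 + 33769) = 1/33810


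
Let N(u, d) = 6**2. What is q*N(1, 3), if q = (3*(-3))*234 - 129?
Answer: -80460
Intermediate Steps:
q = -2235 (q = -9*234 - 129 = -2106 - 129 = -2235)
N(u, d) = 36
q*N(1, 3) = -2235*36 = -80460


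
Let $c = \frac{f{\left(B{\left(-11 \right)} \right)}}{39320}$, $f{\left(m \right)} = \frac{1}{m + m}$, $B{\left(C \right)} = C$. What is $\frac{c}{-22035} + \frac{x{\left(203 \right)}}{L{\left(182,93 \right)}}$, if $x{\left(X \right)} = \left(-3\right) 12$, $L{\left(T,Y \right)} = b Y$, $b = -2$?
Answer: $\frac{114366938431}{590895848400} \approx 0.19355$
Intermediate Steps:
$L{\left(T,Y \right)} = - 2 Y$
$x{\left(X \right)} = -36$
$f{\left(m \right)} = \frac{1}{2 m}$
$c = - \frac{1}{865040}$ ($c = \frac{\frac{1}{2} \frac{1}{-11}}{39320} = \frac{1}{2} \left(- \frac{1}{11}\right) \frac{1}{39320} = \left(- \frac{1}{22}\right) \frac{1}{39320} = - \frac{1}{865040} \approx -1.156 \cdot 10^{-6}$)
$\frac{c}{-22035} + \frac{x{\left(203 \right)}}{L{\left(182,93 \right)}} = - \frac{1}{865040 \left(-22035\right)} - \frac{36}{\left(-2\right) 93} = \left(- \frac{1}{865040}\right) \left(- \frac{1}{22035}\right) - \frac{36}{-186} = \frac{1}{19061156400} - - \frac{6}{31} = \frac{1}{19061156400} + \frac{6}{31} = \frac{114366938431}{590895848400}$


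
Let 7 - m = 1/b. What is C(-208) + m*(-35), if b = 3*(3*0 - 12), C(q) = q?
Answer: -16343/36 ≈ -453.97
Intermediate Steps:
b = -36 (b = 3*(0 - 12) = 3*(-12) = -36)
m = 253/36 (m = 7 - 1/(-36) = 7 - 1*(-1/36) = 7 + 1/36 = 253/36 ≈ 7.0278)
C(-208) + m*(-35) = -208 + (253/36)*(-35) = -208 - 8855/36 = -16343/36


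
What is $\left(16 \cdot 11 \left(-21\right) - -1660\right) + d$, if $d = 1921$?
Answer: $-115$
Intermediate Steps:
$\left(16 \cdot 11 \left(-21\right) - -1660\right) + d = \left(16 \cdot 11 \left(-21\right) - -1660\right) + 1921 = \left(176 \left(-21\right) + 1660\right) + 1921 = \left(-3696 + 1660\right) + 1921 = -2036 + 1921 = -115$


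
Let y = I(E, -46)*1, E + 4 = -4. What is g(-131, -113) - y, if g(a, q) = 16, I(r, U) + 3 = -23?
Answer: 42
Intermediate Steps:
E = -8 (E = -4 - 4 = -8)
I(r, U) = -26 (I(r, U) = -3 - 23 = -26)
y = -26 (y = -26*1 = -26)
g(-131, -113) - y = 16 - 1*(-26) = 16 + 26 = 42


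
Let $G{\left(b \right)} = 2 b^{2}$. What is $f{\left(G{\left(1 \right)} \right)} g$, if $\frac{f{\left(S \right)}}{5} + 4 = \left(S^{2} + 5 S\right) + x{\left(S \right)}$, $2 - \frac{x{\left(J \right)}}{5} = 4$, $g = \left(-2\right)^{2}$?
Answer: $0$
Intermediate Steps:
$g = 4$
$x{\left(J \right)} = -10$ ($x{\left(J \right)} = 10 - 20 = -10$)
$f{\left(S \right)} = -70 + 5 S^{2} + 25 S$ ($f{\left(S \right)} = -20 + 5 \left(\left(S^{2} + 5 S\right) - 10\right) = -20 + 5 \left(-10 + S^{2} + 5 S\right) = -20 + \left(-50 + 5 S^{2} + 25 S\right) = -70 + 5 S^{2} + 25 S$)
$f{\left(G{\left(1 \right)} \right)} g = \left(-70 + 5 \left(2 \cdot 1^{2}\right)^{2} + 25 \cdot 2 \cdot 1^{2}\right) 4 = \left(-70 + 5 \left(2 \cdot 1\right)^{2} + 25 \cdot 2 \cdot 1\right) 4 = \left(-70 + 5 \cdot 2^{2} + 25 \cdot 2\right) 4 = \left(-70 + 5 \cdot 4 + 50\right) 4 = \left(-70 + 20 + 50\right) 4 = 0 \cdot 4 = 0$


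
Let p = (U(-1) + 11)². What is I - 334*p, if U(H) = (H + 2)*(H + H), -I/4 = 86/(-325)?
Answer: -8792206/325 ≈ -27053.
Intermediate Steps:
I = 344/325 (I = -344/(-325) = -344*(-1)/325 = -4*(-86/325) = 344/325 ≈ 1.0585)
U(H) = 2*H*(2 + H) (U(H) = (2 + H)*(2*H) = 2*H*(2 + H))
p = 81 (p = (2*(-1)*(2 - 1) + 11)² = (2*(-1)*1 + 11)² = (-2 + 11)² = 9² = 81)
I - 334*p = 344/325 - 334*81 = 344/325 - 27054 = -8792206/325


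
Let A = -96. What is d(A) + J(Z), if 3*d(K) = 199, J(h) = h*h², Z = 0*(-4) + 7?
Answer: 1228/3 ≈ 409.33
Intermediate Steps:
Z = 7 (Z = 0 + 7 = 7)
J(h) = h³
d(K) = 199/3 (d(K) = (⅓)*199 = 199/3)
d(A) + J(Z) = 199/3 + 7³ = 199/3 + 343 = 1228/3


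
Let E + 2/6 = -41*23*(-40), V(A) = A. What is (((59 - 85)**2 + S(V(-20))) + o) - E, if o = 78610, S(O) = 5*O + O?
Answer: 124339/3 ≈ 41446.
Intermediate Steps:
S(O) = 6*O
E = 113159/3 (E = -1/3 - 41*23*(-40) = -1/3 - 943*(-40) = -1/3 + 37720 = 113159/3 ≈ 37720.)
(((59 - 85)**2 + S(V(-20))) + o) - E = (((59 - 85)**2 + 6*(-20)) + 78610) - 1*113159/3 = (((-26)**2 - 120) + 78610) - 113159/3 = ((676 - 120) + 78610) - 113159/3 = (556 + 78610) - 113159/3 = 79166 - 113159/3 = 124339/3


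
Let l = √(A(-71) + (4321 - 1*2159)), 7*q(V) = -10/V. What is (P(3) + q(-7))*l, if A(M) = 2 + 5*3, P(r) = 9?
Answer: 451*√2179/49 ≈ 429.64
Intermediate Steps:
q(V) = -10/(7*V) (q(V) = (-10/V)/7 = -10/(7*V))
A(M) = 17 (A(M) = 2 + 15 = 17)
l = √2179 (l = √(17 + (4321 - 1*2159)) = √(17 + (4321 - 2159)) = √(17 + 2162) = √2179 ≈ 46.680)
(P(3) + q(-7))*l = (9 - 10/7/(-7))*√2179 = (9 - 10/7*(-⅐))*√2179 = (9 + 10/49)*√2179 = 451*√2179/49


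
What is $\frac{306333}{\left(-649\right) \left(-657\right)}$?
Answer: $\frac{34037}{47377} \approx 0.71843$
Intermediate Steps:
$\frac{306333}{\left(-649\right) \left(-657\right)} = \frac{306333}{426393} = 306333 \cdot \frac{1}{426393} = \frac{34037}{47377}$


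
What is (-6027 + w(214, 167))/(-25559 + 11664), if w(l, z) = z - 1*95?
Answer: 3/7 ≈ 0.42857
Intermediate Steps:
w(l, z) = -95 + z (w(l, z) = z - 95 = -95 + z)
(-6027 + w(214, 167))/(-25559 + 11664) = (-6027 + (-95 + 167))/(-25559 + 11664) = (-6027 + 72)/(-13895) = -5955*(-1/13895) = 3/7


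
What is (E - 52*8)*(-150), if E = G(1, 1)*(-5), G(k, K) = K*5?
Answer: 66150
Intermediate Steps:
G(k, K) = 5*K
E = -25 (E = (5*1)*(-5) = 5*(-5) = -25)
(E - 52*8)*(-150) = (-25 - 52*8)*(-150) = (-25 - 416)*(-150) = -441*(-150) = 66150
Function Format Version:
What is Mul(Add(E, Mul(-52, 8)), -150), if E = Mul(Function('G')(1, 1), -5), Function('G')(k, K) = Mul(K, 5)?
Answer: 66150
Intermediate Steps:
Function('G')(k, K) = Mul(5, K)
E = -25 (E = Mul(Mul(5, 1), -5) = Mul(5, -5) = -25)
Mul(Add(E, Mul(-52, 8)), -150) = Mul(Add(-25, Mul(-52, 8)), -150) = Mul(Add(-25, -416), -150) = Mul(-441, -150) = 66150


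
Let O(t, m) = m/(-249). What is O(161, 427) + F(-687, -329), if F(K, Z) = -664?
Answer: -165763/249 ≈ -665.71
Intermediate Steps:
O(t, m) = -m/249 (O(t, m) = m*(-1/249) = -m/249)
O(161, 427) + F(-687, -329) = -1/249*427 - 664 = -427/249 - 664 = -165763/249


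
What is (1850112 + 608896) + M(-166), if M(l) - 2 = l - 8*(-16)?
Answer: 2458972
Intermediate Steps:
M(l) = 130 + l (M(l) = 2 + (l - 8*(-16)) = 2 + (l + 128) = 2 + (128 + l) = 130 + l)
(1850112 + 608896) + M(-166) = (1850112 + 608896) + (130 - 166) = 2459008 - 36 = 2458972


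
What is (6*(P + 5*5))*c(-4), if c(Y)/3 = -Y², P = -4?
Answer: -6048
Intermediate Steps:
c(Y) = -3*Y² (c(Y) = 3*(-Y²) = -3*Y²)
(6*(P + 5*5))*c(-4) = (6*(-4 + 5*5))*(-3*(-4)²) = (6*(-4 + 25))*(-3*16) = (6*21)*(-48) = 126*(-48) = -6048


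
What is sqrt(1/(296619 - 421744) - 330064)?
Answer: I*sqrt(206702786295005)/25025 ≈ 574.51*I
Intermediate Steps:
sqrt(1/(296619 - 421744) - 330064) = sqrt(1/(-125125) - 330064) = sqrt(-1/125125 - 330064) = sqrt(-41299258001/125125) = I*sqrt(206702786295005)/25025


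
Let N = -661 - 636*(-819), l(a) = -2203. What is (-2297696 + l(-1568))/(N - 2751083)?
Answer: 766633/743620 ≈ 1.0309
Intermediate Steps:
N = 520223 (N = -661 + 520884 = 520223)
(-2297696 + l(-1568))/(N - 2751083) = (-2297696 - 2203)/(520223 - 2751083) = -2299899/(-2230860) = -2299899*(-1/2230860) = 766633/743620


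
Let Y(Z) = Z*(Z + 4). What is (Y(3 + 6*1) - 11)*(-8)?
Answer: -848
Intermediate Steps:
Y(Z) = Z*(4 + Z)
(Y(3 + 6*1) - 11)*(-8) = ((3 + 6*1)*(4 + (3 + 6*1)) - 11)*(-8) = ((3 + 6)*(4 + (3 + 6)) - 11)*(-8) = (9*(4 + 9) - 11)*(-8) = (9*13 - 11)*(-8) = (117 - 11)*(-8) = 106*(-8) = -848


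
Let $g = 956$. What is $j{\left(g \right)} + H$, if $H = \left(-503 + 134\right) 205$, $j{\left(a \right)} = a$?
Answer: $-74689$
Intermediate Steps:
$H = -75645$ ($H = \left(-369\right) 205 = -75645$)
$j{\left(g \right)} + H = 956 - 75645 = -74689$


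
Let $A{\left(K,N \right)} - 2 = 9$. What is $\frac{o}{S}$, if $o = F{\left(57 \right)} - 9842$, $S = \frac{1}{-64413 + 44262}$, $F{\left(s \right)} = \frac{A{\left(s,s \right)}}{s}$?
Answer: $\frac{3768122811}{19} \approx 1.9832 \cdot 10^{8}$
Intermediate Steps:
$A{\left(K,N \right)} = 11$ ($A{\left(K,N \right)} = 2 + 9 = 11$)
$F{\left(s \right)} = \frac{11}{s}$
$S = - \frac{1}{20151}$ ($S = \frac{1}{-20151} = - \frac{1}{20151} \approx -4.9625 \cdot 10^{-5}$)
$o = - \frac{560983}{57}$ ($o = \frac{11}{57} - 9842 = - \frac{560983}{57} \approx -9841.8$)
$\frac{o}{S} = - \frac{560983}{57 \left(- \frac{1}{20151}\right)} = \left(- \frac{560983}{57}\right) \left(-20151\right) = \frac{3768122811}{19}$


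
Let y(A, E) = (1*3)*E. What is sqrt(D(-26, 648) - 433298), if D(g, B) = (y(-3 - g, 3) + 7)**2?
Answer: I*sqrt(433042) ≈ 658.06*I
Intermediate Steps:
y(A, E) = 3*E
D(g, B) = 256 (D(g, B) = (3*3 + 7)**2 = (9 + 7)**2 = 16**2 = 256)
sqrt(D(-26, 648) - 433298) = sqrt(256 - 433298) = sqrt(-433042) = I*sqrt(433042)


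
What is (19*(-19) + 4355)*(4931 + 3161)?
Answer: 32319448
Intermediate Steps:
(19*(-19) + 4355)*(4931 + 3161) = (-361 + 4355)*8092 = 3994*8092 = 32319448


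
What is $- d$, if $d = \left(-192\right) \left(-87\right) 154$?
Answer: $-2572416$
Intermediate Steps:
$d = 2572416$ ($d = 16704 \cdot 154 = 2572416$)
$- d = \left(-1\right) 2572416 = -2572416$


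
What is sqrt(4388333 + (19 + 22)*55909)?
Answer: sqrt(6680602) ≈ 2584.7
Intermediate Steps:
sqrt(4388333 + (19 + 22)*55909) = sqrt(4388333 + 41*55909) = sqrt(4388333 + 2292269) = sqrt(6680602)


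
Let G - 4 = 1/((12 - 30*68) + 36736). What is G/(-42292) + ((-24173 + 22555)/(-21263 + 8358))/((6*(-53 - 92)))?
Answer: -1966870766699/8240149253914800 ≈ -0.00023869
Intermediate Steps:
G = 138833/34708 (G = 4 + 1/((12 - 30*68) + 36736) = 4 + 1/((12 - 2040) + 36736) = 4 + 1/(-2028 + 36736) = 4 + 1/34708 = 138833/34708 ≈ 4.0000)
G/(-42292) + ((-24173 + 22555)/(-21263 + 8358))/((6*(-53 - 92))) = (138833/34708)/(-42292) + ((-24173 + 22555)/(-21263 + 8358))/((6*(-53 - 92))) = (138833/34708)*(-1/42292) + (-1618/(-12905))/((6*(-145))) = -138833/1467870736 - 1618*(-1/12905)/(-870) = -138833/1467870736 + (1618/12905)*(-1/870) = -138833/1467870736 - 809/5613675 = -1966870766699/8240149253914800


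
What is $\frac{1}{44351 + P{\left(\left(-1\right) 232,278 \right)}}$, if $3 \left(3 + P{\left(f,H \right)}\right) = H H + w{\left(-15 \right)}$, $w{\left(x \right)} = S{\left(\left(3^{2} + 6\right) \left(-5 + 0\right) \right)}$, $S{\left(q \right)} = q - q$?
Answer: $\frac{3}{210328} \approx 1.4263 \cdot 10^{-5}$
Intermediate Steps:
$S{\left(q \right)} = 0$
$w{\left(x \right)} = 0$
$P{\left(f,H \right)} = -3 + \frac{H^{2}}{3}$ ($P{\left(f,H \right)} = -3 + \frac{H H + 0}{3} = -3 + \frac{H^{2} + 0}{3} = -3 + \frac{H^{2}}{3}$)
$\frac{1}{44351 + P{\left(\left(-1\right) 232,278 \right)}} = \frac{1}{44351 - \left(3 - \frac{278^{2}}{3}\right)} = \frac{1}{44351 + \left(-3 + \frac{1}{3} \cdot 77284\right)} = \frac{1}{44351 + \left(-3 + \frac{77284}{3}\right)} = \frac{1}{44351 + \frac{77275}{3}} = \frac{1}{\frac{210328}{3}} = \frac{3}{210328}$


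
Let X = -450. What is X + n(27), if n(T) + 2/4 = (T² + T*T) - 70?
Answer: 1875/2 ≈ 937.50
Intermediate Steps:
n(T) = -141/2 + 2*T² (n(T) = -½ + ((T² + T*T) - 70) = -½ + ((T² + T²) - 70) = -½ + (2*T² - 70) = -½ + (-70 + 2*T²) = -141/2 + 2*T²)
X + n(27) = -450 + (-141/2 + 2*27²) = -450 + (-141/2 + 2*729) = -450 + (-141/2 + 1458) = -450 + 2775/2 = 1875/2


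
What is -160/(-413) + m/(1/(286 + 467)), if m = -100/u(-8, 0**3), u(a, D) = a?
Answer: 7775045/826 ≈ 9412.9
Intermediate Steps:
m = 25/2 (m = -100/(-8) = -100*(-1/8) = 25/2 ≈ 12.500)
-160/(-413) + m/(1/(286 + 467)) = -160/(-413) + 25/(2*(1/(286 + 467))) = -160*(-1/413) + 25/(2*(1/753)) = 160/413 + 25/(2*(1/753)) = 160/413 + (25/2)*753 = 160/413 + 18825/2 = 7775045/826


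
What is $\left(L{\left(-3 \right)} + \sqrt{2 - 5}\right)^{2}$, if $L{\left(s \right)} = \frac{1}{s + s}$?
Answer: $\frac{\left(-1 + 6 i \sqrt{3}\right)^{2}}{36} \approx -2.9722 - 0.57735 i$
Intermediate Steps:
$L{\left(s \right)} = \frac{1}{2 s}$
$\left(L{\left(-3 \right)} + \sqrt{2 - 5}\right)^{2} = \left(\frac{1}{2 \left(-3\right)} + \sqrt{2 - 5}\right)^{2} = \left(\frac{1}{2} \left(- \frac{1}{3}\right) + \sqrt{-3}\right)^{2} = \left(- \frac{1}{6} + i \sqrt{3}\right)^{2}$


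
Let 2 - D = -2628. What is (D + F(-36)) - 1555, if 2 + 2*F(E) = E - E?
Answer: 1074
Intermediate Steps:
D = 2630 (D = 2 - 1*(-2628) = 2 + 2628 = 2630)
F(E) = -1 (F(E) = -1 + (E - E)/2 = -1 + (1/2)*0 = -1 + 0 = -1)
(D + F(-36)) - 1555 = (2630 - 1) - 1555 = 2629 - 1555 = 1074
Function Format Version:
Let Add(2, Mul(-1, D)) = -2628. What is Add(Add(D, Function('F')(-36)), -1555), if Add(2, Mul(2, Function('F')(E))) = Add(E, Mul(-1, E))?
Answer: 1074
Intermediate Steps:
D = 2630 (D = Add(2, Mul(-1, -2628)) = Add(2, 2628) = 2630)
Function('F')(E) = -1 (Function('F')(E) = Add(-1, Mul(Rational(1, 2), Add(E, Mul(-1, E)))) = Add(-1, Mul(Rational(1, 2), 0)) = Add(-1, 0) = -1)
Add(Add(D, Function('F')(-36)), -1555) = Add(Add(2630, -1), -1555) = Add(2629, -1555) = 1074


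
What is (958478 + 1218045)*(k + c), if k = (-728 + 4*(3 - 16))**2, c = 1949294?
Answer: 5566879817962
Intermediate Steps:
k = 608400 (k = (-728 + 4*(-13))**2 = (-728 - 52)**2 = (-780)**2 = 608400)
(958478 + 1218045)*(k + c) = (958478 + 1218045)*(608400 + 1949294) = 2176523*2557694 = 5566879817962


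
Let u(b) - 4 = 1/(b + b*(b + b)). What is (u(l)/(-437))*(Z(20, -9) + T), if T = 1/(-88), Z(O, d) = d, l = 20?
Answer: 2601833/31533920 ≈ 0.082509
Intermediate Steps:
u(b) = 4 + 1/(b + 2*b**2) (u(b) = 4 + 1/(b + b*(b + b)) = 4 + 1/(b + b*(2*b)) = 4 + 1/(b + 2*b**2))
T = -1/88 ≈ -0.011364
(u(l)/(-437))*(Z(20, -9) + T) = (((1 + 4*20 + 8*20**2)/(20*(1 + 2*20)))/(-437))*(-9 - 1/88) = (((1 + 80 + 8*400)/(20*(1 + 40)))*(-1/437))*(-793/88) = (((1/20)*(1 + 80 + 3200)/41)*(-1/437))*(-793/88) = (((1/20)*(1/41)*3281)*(-1/437))*(-793/88) = ((3281/820)*(-1/437))*(-793/88) = -3281/358340*(-793/88) = 2601833/31533920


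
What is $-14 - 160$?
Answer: $-174$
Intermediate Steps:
$-14 - 160 = -174$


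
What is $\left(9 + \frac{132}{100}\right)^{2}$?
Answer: $\frac{66564}{625} \approx 106.5$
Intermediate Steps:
$\left(9 + \frac{132}{100}\right)^{2} = \left(9 + 132 \cdot \frac{1}{100}\right)^{2} = \left(9 + \frac{33}{25}\right)^{2} = \left(\frac{258}{25}\right)^{2} = \frac{66564}{625}$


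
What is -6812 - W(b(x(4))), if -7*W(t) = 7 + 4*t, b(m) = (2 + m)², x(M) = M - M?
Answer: -47661/7 ≈ -6808.7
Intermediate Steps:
x(M) = 0
W(t) = -1 - 4*t/7 (W(t) = -(7 + 4*t)/7 = -1 - 4*t/7)
-6812 - W(b(x(4))) = -6812 - (-1 - 4*(2 + 0)²/7) = -6812 - (-1 - 4/7*2²) = -6812 - (-1 - 4/7*4) = -6812 - (-1 - 16/7) = -6812 - 1*(-23/7) = -6812 + 23/7 = -47661/7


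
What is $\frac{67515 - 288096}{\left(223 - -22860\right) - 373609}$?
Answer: $\frac{73527}{116842} \approx 0.62929$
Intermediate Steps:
$\frac{67515 - 288096}{\left(223 - -22860\right) - 373609} = - \frac{220581}{\left(223 + 22860\right) - 373609} = - \frac{220581}{23083 - 373609} = - \frac{220581}{-350526} = \left(-220581\right) \left(- \frac{1}{350526}\right) = \frac{73527}{116842}$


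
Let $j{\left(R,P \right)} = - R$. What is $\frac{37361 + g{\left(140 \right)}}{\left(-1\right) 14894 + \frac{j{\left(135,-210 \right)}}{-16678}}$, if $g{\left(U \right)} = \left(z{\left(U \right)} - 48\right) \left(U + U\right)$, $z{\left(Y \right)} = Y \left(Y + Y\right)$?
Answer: $- \frac{183456682438}{248401997} \approx -738.55$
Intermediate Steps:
$z{\left(Y \right)} = 2 Y^{2}$ ($z{\left(Y \right)} = Y 2 Y = 2 Y^{2}$)
$g{\left(U \right)} = 2 U \left(-48 + 2 U^{2}\right)$ ($g{\left(U \right)} = \left(2 U^{2} - 48\right) \left(U + U\right) = \left(-48 + 2 U^{2}\right) 2 U = 2 U \left(-48 + 2 U^{2}\right)$)
$\frac{37361 + g{\left(140 \right)}}{\left(-1\right) 14894 + \frac{j{\left(135,-210 \right)}}{-16678}} = \frac{37361 + 4 \cdot 140 \left(-24 + 140^{2}\right)}{\left(-1\right) 14894 + \frac{\left(-1\right) 135}{-16678}} = \frac{37361 + 4 \cdot 140 \left(-24 + 19600\right)}{-14894 - - \frac{135}{16678}} = \frac{37361 + 4 \cdot 140 \cdot 19576}{-14894 + \frac{135}{16678}} = \frac{37361 + 10962560}{- \frac{248401997}{16678}} = 10999921 \left(- \frac{16678}{248401997}\right) = - \frac{183456682438}{248401997}$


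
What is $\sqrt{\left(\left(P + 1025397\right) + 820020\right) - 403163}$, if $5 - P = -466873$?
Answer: $2 \sqrt{477283} \approx 1381.7$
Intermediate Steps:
$P = 466878$ ($P = 5 - -466873 = 5 + 466873 = 466878$)
$\sqrt{\left(\left(P + 1025397\right) + 820020\right) - 403163} = \sqrt{\left(\left(466878 + 1025397\right) + 820020\right) - 403163} = \sqrt{\left(1492275 + 820020\right) - 403163} = \sqrt{2312295 - 403163} = \sqrt{1909132} = 2 \sqrt{477283}$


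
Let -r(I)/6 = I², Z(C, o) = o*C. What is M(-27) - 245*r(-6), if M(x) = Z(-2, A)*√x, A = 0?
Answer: 52920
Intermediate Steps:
Z(C, o) = C*o
M(x) = 0 (M(x) = (-2*0)*√x = 0*√x = 0)
r(I) = -6*I²
M(-27) - 245*r(-6) = 0 - (-1470)*(-6)² = 0 - (-1470)*36 = 0 - 245*(-216) = 0 + 52920 = 52920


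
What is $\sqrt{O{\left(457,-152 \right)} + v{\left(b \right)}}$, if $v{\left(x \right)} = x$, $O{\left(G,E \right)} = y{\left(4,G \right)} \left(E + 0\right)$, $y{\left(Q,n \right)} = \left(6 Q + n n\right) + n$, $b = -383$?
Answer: $i \sqrt{31818543} \approx 5640.8 i$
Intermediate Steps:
$y{\left(Q,n \right)} = n + n^{2} + 6 Q$ ($y{\left(Q,n \right)} = \left(6 Q + n^{2}\right) + n = \left(n^{2} + 6 Q\right) + n = n + n^{2} + 6 Q$)
$O{\left(G,E \right)} = E \left(24 + G + G^{2}\right)$ ($O{\left(G,E \right)} = \left(G + G^{2} + 6 \cdot 4\right) \left(E + 0\right) = \left(G + G^{2} + 24\right) E = \left(24 + G + G^{2}\right) E = E \left(24 + G + G^{2}\right)$)
$\sqrt{O{\left(457,-152 \right)} + v{\left(b \right)}} = \sqrt{- 152 \left(24 + 457 + 457^{2}\right) - 383} = \sqrt{- 152 \left(24 + 457 + 208849\right) - 383} = \sqrt{\left(-152\right) 209330 - 383} = \sqrt{-31818160 - 383} = \sqrt{-31818543} = i \sqrt{31818543}$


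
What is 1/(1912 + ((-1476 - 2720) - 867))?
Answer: -1/3151 ≈ -0.00031736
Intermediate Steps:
1/(1912 + ((-1476 - 2720) - 867)) = 1/(1912 + (-4196 - 867)) = 1/(1912 - 5063) = 1/(-3151) = -1/3151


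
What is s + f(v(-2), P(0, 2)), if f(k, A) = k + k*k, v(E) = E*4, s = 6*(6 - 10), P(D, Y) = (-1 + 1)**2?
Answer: 32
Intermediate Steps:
P(D, Y) = 0 (P(D, Y) = 0**2 = 0)
s = -24 (s = 6*(-4) = -24)
v(E) = 4*E
f(k, A) = k + k**2
s + f(v(-2), P(0, 2)) = -24 + (4*(-2))*(1 + 4*(-2)) = -24 - 8*(1 - 8) = -24 - 8*(-7) = -24 + 56 = 32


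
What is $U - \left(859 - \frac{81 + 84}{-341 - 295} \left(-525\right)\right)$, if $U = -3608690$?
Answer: $- \frac{765195513}{212} \approx -3.6094 \cdot 10^{6}$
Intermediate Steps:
$U - \left(859 - \frac{81 + 84}{-341 - 295} \left(-525\right)\right) = -3608690 - \left(859 - \frac{81 + 84}{-341 - 295} \left(-525\right)\right) = -3608690 - \left(859 - \frac{165}{-636} \left(-525\right)\right) = -3608690 - \left(859 - 165 \left(- \frac{1}{636}\right) \left(-525\right)\right) = -3608690 - \frac{153233}{212} = - \frac{765195513}{212}$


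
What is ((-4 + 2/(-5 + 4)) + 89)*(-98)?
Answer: -8134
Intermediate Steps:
((-4 + 2/(-5 + 4)) + 89)*(-98) = ((-4 + 2/(-1)) + 89)*(-98) = ((-4 - 1*2) + 89)*(-98) = ((-4 - 2) + 89)*(-98) = (-6 + 89)*(-98) = 83*(-98) = -8134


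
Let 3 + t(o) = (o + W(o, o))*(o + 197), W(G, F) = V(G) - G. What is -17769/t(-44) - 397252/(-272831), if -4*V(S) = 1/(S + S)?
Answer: 568943833428/82122131 ≈ 6928.0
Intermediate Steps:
V(S) = -1/(8*S) (V(S) = -1/(4*(S + S)) = -1/(2*S)/4 = -1/(8*S))
W(G, F) = -G - 1/(8*G) (W(G, F) = -1/(8*G) - G = -G - 1/(8*G))
t(o) = -3 - (197 + o)/(8*o) (t(o) = -3 + (o + (-o - 1/(8*o)))*(o + 197) = -3 + (-1/(8*o))*(197 + o) = -3 - (197 + o)/(8*o))
-17769/t(-44) - 397252/(-272831) = -17769*(-352/(-197 - 25*(-44))) - 397252/(-272831) = -17769*(-352/(-197 + 1100)) - 397252*(-1/272831) = -17769/((1/8)*(-1/44)*903) + 397252/272831 = -17769/(-903/352) + 397252/272831 = -17769*(-352/903) + 397252/272831 = 2084896/301 + 397252/272831 = 568943833428/82122131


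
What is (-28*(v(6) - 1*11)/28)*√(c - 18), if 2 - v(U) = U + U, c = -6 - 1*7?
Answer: 21*I*√31 ≈ 116.92*I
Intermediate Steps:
c = -13 (c = -6 - 7 = -13)
v(U) = 2 - 2*U (v(U) = 2 - (U + U) = 2 - 2*U)
(-28*(v(6) - 1*11)/28)*√(c - 18) = (-28*((2 - 2*6) - 1*11)/28)*√(-13 - 18) = (-28*((2 - 12) - 11)/28)*√(-31) = (-28*(-10 - 11)/28)*(I*√31) = (-(-588)/28)*(I*√31) = (-28*(-¾))*(I*√31) = 21*(I*√31) = 21*I*√31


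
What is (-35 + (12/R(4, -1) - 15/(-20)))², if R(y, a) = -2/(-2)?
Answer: 7921/16 ≈ 495.06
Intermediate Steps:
R(y, a) = 1 (R(y, a) = -2*(-½) = 1)
(-35 + (12/R(4, -1) - 15/(-20)))² = (-35 + (12/1 - 15/(-20)))² = (-35 + (12*1 - 15*(-1/20)))² = (-35 + (12 + ¾))² = (-35 + 51/4)² = (-89/4)² = 7921/16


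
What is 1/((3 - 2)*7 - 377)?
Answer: -1/370 ≈ -0.0027027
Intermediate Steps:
1/((3 - 2)*7 - 377) = 1/(1*7 - 377) = 1/(7 - 377) = 1/(-370) = -1/370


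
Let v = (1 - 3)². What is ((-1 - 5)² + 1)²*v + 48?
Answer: 5524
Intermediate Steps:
v = 4 (v = (-2)² = 4)
((-1 - 5)² + 1)²*v + 48 = ((-1 - 5)² + 1)²*4 + 48 = ((-6)² + 1)²*4 + 48 = (36 + 1)²*4 + 48 = 37²*4 + 48 = 1369*4 + 48 = 5476 + 48 = 5524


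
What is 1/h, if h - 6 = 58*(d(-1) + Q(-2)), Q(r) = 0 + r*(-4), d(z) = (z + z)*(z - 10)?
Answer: 1/1746 ≈ 0.00057274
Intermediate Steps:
d(z) = 2*z*(-10 + z) (d(z) = (2*z)*(-10 + z) = 2*z*(-10 + z))
Q(r) = -4*r (Q(r) = 0 - 4*r = -4*r)
h = 1746 (h = 6 + 58*(2*(-1)*(-10 - 1) - 4*(-2)) = 6 + 58*(2*(-1)*(-11) + 8) = 6 + 58*(22 + 8) = 6 + 58*30 = 6 + 1740 = 1746)
1/h = 1/1746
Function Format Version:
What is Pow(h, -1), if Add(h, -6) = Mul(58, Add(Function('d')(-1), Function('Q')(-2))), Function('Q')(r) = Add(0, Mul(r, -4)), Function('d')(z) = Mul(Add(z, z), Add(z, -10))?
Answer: Rational(1, 1746) ≈ 0.00057274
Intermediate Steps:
Function('d')(z) = Mul(2, z, Add(-10, z)) (Function('d')(z) = Mul(Mul(2, z), Add(-10, z)) = Mul(2, z, Add(-10, z)))
Function('Q')(r) = Mul(-4, r) (Function('Q')(r) = Add(0, Mul(-4, r)) = Mul(-4, r))
h = 1746 (h = Add(6, Mul(58, Add(Mul(2, -1, Add(-10, -1)), Mul(-4, -2)))) = Add(6, Mul(58, Add(Mul(2, -1, -11), 8))) = Add(6, Mul(58, Add(22, 8))) = Add(6, Mul(58, 30)) = Add(6, 1740) = 1746)
Pow(h, -1) = Pow(1746, -1) = Rational(1, 1746)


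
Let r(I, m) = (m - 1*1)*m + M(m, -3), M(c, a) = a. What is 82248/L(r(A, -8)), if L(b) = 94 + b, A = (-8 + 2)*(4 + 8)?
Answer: 82248/163 ≈ 504.59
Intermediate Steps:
A = -72 (A = -6*12 = -72)
r(I, m) = -3 + m*(-1 + m) (r(I, m) = (m - 1*1)*m - 3 = (m - 1)*m - 3 = (-1 + m)*m - 3 = m*(-1 + m) - 3 = -3 + m*(-1 + m))
82248/L(r(A, -8)) = 82248/(94 + (-3 + (-8)² - 1*(-8))) = 82248/(94 + (-3 + 64 + 8)) = 82248/(94 + 69) = 82248/163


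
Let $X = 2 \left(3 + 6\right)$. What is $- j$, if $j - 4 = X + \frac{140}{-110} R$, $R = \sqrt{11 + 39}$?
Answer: $-22 + \frac{70 \sqrt{2}}{11} \approx -13.0$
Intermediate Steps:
$X = 18$ ($X = 2 \cdot 9 = 18$)
$R = 5 \sqrt{2}$ ($R = \sqrt{50} = 5 \sqrt{2} \approx 7.0711$)
$j = 22 - \frac{70 \sqrt{2}}{11}$ ($j = 4 + \left(18 + \frac{140}{-110} \cdot 5 \sqrt{2}\right) = 4 + \left(18 + 140 \left(- \frac{1}{110}\right) 5 \sqrt{2}\right) = 4 + \left(18 - \frac{14 \cdot 5 \sqrt{2}}{11}\right) = 4 + \left(18 - \frac{70 \sqrt{2}}{11}\right) = 22 - \frac{70 \sqrt{2}}{11} \approx 13.0$)
$- j = - (22 - \frac{70 \sqrt{2}}{11}) = -22 + \frac{70 \sqrt{2}}{11}$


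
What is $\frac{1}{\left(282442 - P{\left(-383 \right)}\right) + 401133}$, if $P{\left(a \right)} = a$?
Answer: $\frac{1}{683958} \approx 1.4621 \cdot 10^{-6}$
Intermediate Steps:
$\frac{1}{\left(282442 - P{\left(-383 \right)}\right) + 401133} = \frac{1}{\left(282442 - -383\right) + 401133} = \frac{1}{\left(282442 + 383\right) + 401133} = \frac{1}{282825 + 401133} = \frac{1}{683958}$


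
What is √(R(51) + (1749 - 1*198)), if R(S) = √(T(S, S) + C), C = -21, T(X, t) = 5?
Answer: √(1551 + 4*I) ≈ 39.383 + 0.0508*I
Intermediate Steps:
R(S) = 4*I (R(S) = √(5 - 21) = √(-16) = 4*I)
√(R(51) + (1749 - 1*198)) = √(4*I + (1749 - 1*198)) = √(4*I + (1749 - 198)) = √(4*I + 1551) = √(1551 + 4*I)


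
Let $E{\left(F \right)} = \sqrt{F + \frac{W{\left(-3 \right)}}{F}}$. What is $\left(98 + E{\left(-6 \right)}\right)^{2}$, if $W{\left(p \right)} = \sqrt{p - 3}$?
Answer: $\frac{\left(588 + \sqrt{6} \sqrt{-36 - i \sqrt{6}}\right)^{2}}{36} \approx 9614.3 - 480.79 i$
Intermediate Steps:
$W{\left(p \right)} = \sqrt{-3 + p}$
$E{\left(F \right)} = \sqrt{F + \frac{i \sqrt{6}}{F}}$ ($E{\left(F \right)} = \sqrt{F + \frac{\sqrt{-3 - 3}}{F}} = \sqrt{F + \frac{\sqrt{-6}}{F}} = \sqrt{F + \frac{i \sqrt{6}}{F}}$)
$\left(98 + E{\left(-6 \right)}\right)^{2} = \left(98 + \sqrt{-6 + \frac{i \sqrt{6}}{-6}}\right)^{2} = \left(98 + \sqrt{-6 + i \sqrt{6} \left(- \frac{1}{6}\right)}\right)^{2} = \left(98 + \sqrt{-6 - \frac{i \sqrt{6}}{6}}\right)^{2}$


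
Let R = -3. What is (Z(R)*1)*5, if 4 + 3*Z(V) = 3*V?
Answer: -65/3 ≈ -21.667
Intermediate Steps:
Z(V) = -4/3 + V (Z(V) = -4/3 + (3*V)/3 = -4/3 + V)
(Z(R)*1)*5 = ((-4/3 - 3)*1)*5 = -13/3*1*5 = -13/3*5 = -65/3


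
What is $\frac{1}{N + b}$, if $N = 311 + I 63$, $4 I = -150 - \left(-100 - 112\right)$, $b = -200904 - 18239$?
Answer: $- \frac{2}{435711} \approx -4.5902 \cdot 10^{-6}$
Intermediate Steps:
$b = -219143$
$I = \frac{31}{2}$ ($I = \frac{-150 - \left(-100 - 112\right)}{4} = \frac{-150 - -212}{4} = \frac{-150 + 212}{4} = \frac{1}{4} \cdot 62 = \frac{31}{2} \approx 15.5$)
$N = \frac{2575}{2}$ ($N = 311 + \frac{31}{2} \cdot 63 = 311 + \frac{1953}{2} = \frac{2575}{2} \approx 1287.5$)
$\frac{1}{N + b} = \frac{1}{\frac{2575}{2} - 219143} = \frac{1}{- \frac{435711}{2}} = - \frac{2}{435711}$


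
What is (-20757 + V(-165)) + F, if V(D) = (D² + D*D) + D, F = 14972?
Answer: 48500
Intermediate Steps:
V(D) = D + 2*D² (V(D) = (D² + D²) + D = 2*D² + D = D + 2*D²)
(-20757 + V(-165)) + F = (-20757 - 165*(1 + 2*(-165))) + 14972 = (-20757 - 165*(1 - 330)) + 14972 = (-20757 - 165*(-329)) + 14972 = (-20757 + 54285) + 14972 = 33528 + 14972 = 48500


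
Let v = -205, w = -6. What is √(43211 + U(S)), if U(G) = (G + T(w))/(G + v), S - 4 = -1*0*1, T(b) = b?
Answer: √1745768013/201 ≈ 207.87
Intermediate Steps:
S = 4 (S = 4 - 1*0*1 = 4 + 0*1 = 4 + 0 = 4)
U(G) = (-6 + G)/(-205 + G) (U(G) = (G - 6)/(G - 205) = (-6 + G)/(-205 + G))
√(43211 + U(S)) = √(43211 + (-6 + 4)/(-205 + 4)) = √(43211 - 2/(-201)) = √(43211 - 1/201*(-2)) = √(43211 + 2/201) = √(8685413/201) = √1745768013/201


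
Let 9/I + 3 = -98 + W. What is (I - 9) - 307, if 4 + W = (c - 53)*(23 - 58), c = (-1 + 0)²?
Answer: -541931/1715 ≈ -315.99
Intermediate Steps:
c = 1 (c = (-1)² = 1)
W = 1816 (W = -4 + (1 - 53)*(23 - 58) = -4 - 52*(-35) = -4 + 1820 = 1816)
I = 9/1715 (I = 9/(-3 + (-98 + 1816)) = 9/(-3 + 1718) = 9/1715 ≈ 0.0052478)
(I - 9) - 307 = (9/1715 - 9) - 307 = -15426/1715 - 307 = -541931/1715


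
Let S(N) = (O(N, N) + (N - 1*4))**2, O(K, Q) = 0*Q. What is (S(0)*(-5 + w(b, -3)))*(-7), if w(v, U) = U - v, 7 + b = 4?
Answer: 560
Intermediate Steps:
b = -3 (b = -7 + 4 = -3)
O(K, Q) = 0
S(N) = (-4 + N)**2 (S(N) = (0 + (N - 1*4))**2 = (0 + (N - 4))**2 = (0 + (-4 + N))**2 = (-4 + N)**2)
(S(0)*(-5 + w(b, -3)))*(-7) = ((-4 + 0)**2*(-5 + (-3 - 1*(-3))))*(-7) = ((-4)**2*(-5 + (-3 + 3)))*(-7) = (16*(-5 + 0))*(-7) = (16*(-5))*(-7) = -80*(-7) = 560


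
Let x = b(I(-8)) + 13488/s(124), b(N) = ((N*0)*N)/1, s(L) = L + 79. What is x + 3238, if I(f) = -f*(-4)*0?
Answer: 670802/203 ≈ 3304.4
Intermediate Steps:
s(L) = 79 + L
I(f) = 0 (I(f) = -(-4*f)*0 = -1*0 = 0)
b(N) = 0 (b(N) = (0*N)*1 = 0*1 = 0)
x = 13488/203 (x = 0 + 13488/(79 + 124) = 0 + 13488/203 = 13488/203 ≈ 66.443)
x + 3238 = 13488/203 + 3238 = 670802/203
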